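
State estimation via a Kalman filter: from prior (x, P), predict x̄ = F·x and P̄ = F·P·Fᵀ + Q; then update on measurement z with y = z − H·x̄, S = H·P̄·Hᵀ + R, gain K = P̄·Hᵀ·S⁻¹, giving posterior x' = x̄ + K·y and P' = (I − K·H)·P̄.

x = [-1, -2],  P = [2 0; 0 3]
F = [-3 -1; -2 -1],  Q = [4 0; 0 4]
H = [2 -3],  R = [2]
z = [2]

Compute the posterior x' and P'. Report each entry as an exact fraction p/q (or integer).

x̄ = F·x = [5, 4]
P̄ = F·P·Fᵀ + Q = [25 15; 15 15]
y = z − H·x̄ = [4]
S = H·P̄·Hᵀ + R = [57]
K = P̄·Hᵀ·S⁻¹ = [5/57; -5/19]
x' = x̄ + K·y = [305/57, 56/19]
P' = (I − K·H)·P̄ = [1400/57 310/19; 310/19 210/19]

x' = [305/57, 56/19]
P' = [1400/57 310/19; 310/19 210/19]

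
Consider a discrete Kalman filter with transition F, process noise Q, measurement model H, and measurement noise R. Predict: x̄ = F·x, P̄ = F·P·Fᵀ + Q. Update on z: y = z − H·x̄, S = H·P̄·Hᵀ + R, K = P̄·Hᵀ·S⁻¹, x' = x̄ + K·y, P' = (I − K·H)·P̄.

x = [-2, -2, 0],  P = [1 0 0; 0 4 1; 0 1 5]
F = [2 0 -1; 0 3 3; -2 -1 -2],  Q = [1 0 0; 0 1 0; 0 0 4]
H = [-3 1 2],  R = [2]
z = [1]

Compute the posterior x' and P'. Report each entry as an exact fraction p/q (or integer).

x̄ = F·x = [-4, -6, 6]
P̄ = F·P·Fᵀ + Q = [10 -18 7; -18 100 -51; 7 -51 36]
y = z − H·x̄ = [-17]
S = H·P̄·Hᵀ + R = [156]
K = P̄·Hᵀ·S⁻¹ = [-17/78; 1/3; 0]
x' = x̄ + K·y = [-23/78, -35/3, 6]
P' = (I − K·H)·P̄ = [101/39 -20/3 7; -20/3 248/3 -51; 7 -51 36]

x' = [-23/78, -35/3, 6]
P' = [101/39 -20/3 7; -20/3 248/3 -51; 7 -51 36]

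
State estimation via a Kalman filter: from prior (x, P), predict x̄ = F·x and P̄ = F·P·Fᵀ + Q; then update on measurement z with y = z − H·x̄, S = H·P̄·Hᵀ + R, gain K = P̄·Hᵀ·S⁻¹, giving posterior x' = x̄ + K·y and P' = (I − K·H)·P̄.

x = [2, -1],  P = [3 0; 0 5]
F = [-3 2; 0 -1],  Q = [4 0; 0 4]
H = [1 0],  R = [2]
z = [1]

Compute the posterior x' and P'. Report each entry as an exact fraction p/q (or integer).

x̄ = F·x = [-8, 1]
P̄ = F·P·Fᵀ + Q = [51 -10; -10 9]
y = z − H·x̄ = [9]
S = H·P̄·Hᵀ + R = [53]
K = P̄·Hᵀ·S⁻¹ = [51/53; -10/53]
x' = x̄ + K·y = [35/53, -37/53]
P' = (I − K·H)·P̄ = [102/53 -20/53; -20/53 377/53]

x' = [35/53, -37/53]
P' = [102/53 -20/53; -20/53 377/53]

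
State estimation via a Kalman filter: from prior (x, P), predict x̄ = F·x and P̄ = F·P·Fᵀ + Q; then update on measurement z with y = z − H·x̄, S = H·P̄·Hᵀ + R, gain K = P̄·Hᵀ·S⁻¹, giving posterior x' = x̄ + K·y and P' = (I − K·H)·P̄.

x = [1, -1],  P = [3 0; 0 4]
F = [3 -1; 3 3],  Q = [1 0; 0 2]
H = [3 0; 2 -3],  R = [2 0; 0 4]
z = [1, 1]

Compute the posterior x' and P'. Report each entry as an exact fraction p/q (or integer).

x̄ = F·x = [4, 0]
P̄ = F·P·Fᵀ + Q = [32 15; 15 65]
y = z − H·x̄ = [-11, -7]
S = H·P̄·Hᵀ + R = [290 57; 57 537]
K = P̄·Hᵀ·S⁻¹ = [16823/50827 38/152481; 11190/50827 -16805/50827]
x' = x̄ + K·y = [54499/152481, -5455/50827]
P' = (I − K·H)·P̄ = [33646/152481 7460/50827; 7460/50827 27380/50827]

x' = [54499/152481, -5455/50827]
P' = [33646/152481 7460/50827; 7460/50827 27380/50827]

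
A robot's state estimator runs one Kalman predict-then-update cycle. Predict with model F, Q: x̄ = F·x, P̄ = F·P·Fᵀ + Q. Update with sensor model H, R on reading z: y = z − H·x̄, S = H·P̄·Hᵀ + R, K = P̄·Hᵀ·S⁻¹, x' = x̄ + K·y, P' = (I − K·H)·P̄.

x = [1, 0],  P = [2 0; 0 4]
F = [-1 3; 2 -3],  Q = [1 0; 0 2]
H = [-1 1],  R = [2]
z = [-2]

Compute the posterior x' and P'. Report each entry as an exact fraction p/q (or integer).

x' = [228/167, -96/167]
P' = [272/167 114/167; 114/167 286/167]

x̄ = F·x = [-1, 2]
P̄ = F·P·Fᵀ + Q = [39 -40; -40 46]
y = z − H·x̄ = [-5]
S = H·P̄·Hᵀ + R = [167]
K = P̄·Hᵀ·S⁻¹ = [-79/167; 86/167]
x' = x̄ + K·y = [228/167, -96/167]
P' = (I − K·H)·P̄ = [272/167 114/167; 114/167 286/167]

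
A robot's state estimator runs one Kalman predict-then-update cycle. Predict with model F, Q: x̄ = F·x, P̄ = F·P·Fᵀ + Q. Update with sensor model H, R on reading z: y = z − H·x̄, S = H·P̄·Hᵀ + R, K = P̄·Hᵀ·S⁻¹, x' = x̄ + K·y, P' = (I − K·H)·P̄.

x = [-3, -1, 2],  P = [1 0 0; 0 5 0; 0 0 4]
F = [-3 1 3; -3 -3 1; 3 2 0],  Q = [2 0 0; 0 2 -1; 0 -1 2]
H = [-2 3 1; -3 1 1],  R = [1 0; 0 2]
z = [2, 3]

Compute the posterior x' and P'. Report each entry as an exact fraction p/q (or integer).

x̄ = F·x = [14, 14, -11]
P̄ = F·P·Fᵀ + Q = [52 6 1; 6 60 -40; 1 -40 31]
y = z − H·x̄ = [-1, 42]
S = H·P̄·Hᵀ + R = [464 292; 292 439]
K = P̄·Hᵀ·S⁻¹ = [6193/118432 -11079/29608; 6951/14804 -1139/3701; -36445/118432 5251/29608]
x' = x̄ + K·y = [-209417/118432, 8953/14804, -384139/118432]
P' = (I − K·H)·P̄ = [81785/118432 815/14804 150203/118432; 815/14804 1906/3701 -14291/14804; 150203/118432 -14291/14804 606945/118432]

x' = [-209417/118432, 8953/14804, -384139/118432]
P' = [81785/118432 815/14804 150203/118432; 815/14804 1906/3701 -14291/14804; 150203/118432 -14291/14804 606945/118432]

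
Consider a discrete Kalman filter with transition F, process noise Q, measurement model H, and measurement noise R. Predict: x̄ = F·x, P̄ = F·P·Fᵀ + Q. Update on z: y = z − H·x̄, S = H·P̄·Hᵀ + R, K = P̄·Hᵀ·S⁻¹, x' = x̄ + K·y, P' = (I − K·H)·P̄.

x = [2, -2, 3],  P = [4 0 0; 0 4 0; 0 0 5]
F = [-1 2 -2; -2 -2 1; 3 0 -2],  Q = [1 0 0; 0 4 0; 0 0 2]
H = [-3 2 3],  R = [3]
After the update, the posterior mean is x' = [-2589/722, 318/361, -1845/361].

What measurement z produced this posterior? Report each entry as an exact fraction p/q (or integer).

z = [-3]

x̄ = F·x = [-12, 3, 0]
P̄ = F·P·Fᵀ + Q = [41 -18 8; -18 41 -34; 8 -34 58]
S = H·P̄·Hᵀ + R = [722]
K = P̄·Hᵀ·S⁻¹ = [-135/722; 17/361; 41/361]
x' − x̄ = [6075/722, -765/361, -1845/361] = K·y
y = (KᵀK)⁻¹·Kᵀ·(x' − x̄) = [-45]
z = y + H·x̄ = [-45] + [42] = [-3]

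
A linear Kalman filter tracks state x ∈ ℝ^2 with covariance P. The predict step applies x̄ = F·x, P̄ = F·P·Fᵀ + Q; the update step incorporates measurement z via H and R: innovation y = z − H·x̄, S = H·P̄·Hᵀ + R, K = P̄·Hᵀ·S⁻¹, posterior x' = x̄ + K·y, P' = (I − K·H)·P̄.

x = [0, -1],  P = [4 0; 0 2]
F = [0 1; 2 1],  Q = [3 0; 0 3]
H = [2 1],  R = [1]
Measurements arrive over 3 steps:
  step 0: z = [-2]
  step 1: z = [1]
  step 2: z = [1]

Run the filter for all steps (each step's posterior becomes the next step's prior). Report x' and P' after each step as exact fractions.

step 0: x̄ = F·x = [-1, -1]
step 0: P̄ = F·P·Fᵀ + Q = [5 2; 2 21]
step 0: y = z − H·x̄ = [1]
step 0: S = H·P̄·Hᵀ + R = [50]
step 0: K = P̄·Hᵀ·S⁻¹ = [6/25; 1/2]
step 0: x' = x̄ + K·y = [-19/25, -1/2]
step 0: P' = (I − K·H)·P̄ = [53/25 -4; -4 17/2]
step 1: x̄ = F·x = [-1/2, -101/50]
step 1: P̄ = F·P·Fᵀ + Q = [23/2 1/2; 1/2 199/50]
step 1: y = z − H·x̄ = [201/50]
step 1: S = H·P̄·Hᵀ + R = [2649/50]
step 1: K = P̄·Hᵀ·S⁻¹ = [1175/2649; 83/883]
step 1: x' = x̄ + K·y = [1133/883, -1450/883]
step 1: P' = (I − K·H)·P̄ = [2851/2649 -1509/883; -1509/883 3101/883]
step 2: x̄ = F·x = [-1450/883, 816/883]
step 2: P̄ = F·P·Fᵀ + Q = [5750/883 83/883; 83/883 10546/2649]
step 2: y = z − H·x̄ = [2967/883]
step 2: S = H·P̄·Hᵀ + R = [83191/2649]
step 2: K = P̄·Hᵀ·S⁻¹ = [34749/83191; 11044/83191]
step 2: x' = x̄ + K·y = [-863/3617, 4956/3617]
step 2: P' = (I − K·H)·P̄ = [85901/83191 -137053/83191; -137053/83191 285150/83191]

step 0: x' = [-19/25, -1/2], P' = [53/25 -4; -4 17/2]
step 1: x' = [1133/883, -1450/883], P' = [2851/2649 -1509/883; -1509/883 3101/883]
step 2: x' = [-863/3617, 4956/3617], P' = [85901/83191 -137053/83191; -137053/83191 285150/83191]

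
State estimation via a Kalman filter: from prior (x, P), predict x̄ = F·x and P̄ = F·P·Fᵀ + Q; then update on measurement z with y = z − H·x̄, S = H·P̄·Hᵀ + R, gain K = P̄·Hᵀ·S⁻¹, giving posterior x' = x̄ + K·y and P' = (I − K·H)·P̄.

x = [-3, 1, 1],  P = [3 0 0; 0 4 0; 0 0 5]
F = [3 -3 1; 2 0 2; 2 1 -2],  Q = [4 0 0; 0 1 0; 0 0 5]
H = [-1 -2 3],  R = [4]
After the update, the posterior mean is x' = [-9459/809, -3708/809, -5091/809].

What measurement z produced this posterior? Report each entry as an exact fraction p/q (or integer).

z = [2]

x̄ = F·x = [-11, -4, -7]
P̄ = F·P·Fᵀ + Q = [72 28 -4; 28 33 -8; -4 -8 41]
S = H·P̄·Hᵀ + R = [809]
K = P̄·Hᵀ·S⁻¹ = [-140/809; -118/809; 143/809]
x' − x̄ = [-560/809, -472/809, 572/809] = K·y
y = (KᵀK)⁻¹·Kᵀ·(x' − x̄) = [4]
z = y + H·x̄ = [4] + [-2] = [2]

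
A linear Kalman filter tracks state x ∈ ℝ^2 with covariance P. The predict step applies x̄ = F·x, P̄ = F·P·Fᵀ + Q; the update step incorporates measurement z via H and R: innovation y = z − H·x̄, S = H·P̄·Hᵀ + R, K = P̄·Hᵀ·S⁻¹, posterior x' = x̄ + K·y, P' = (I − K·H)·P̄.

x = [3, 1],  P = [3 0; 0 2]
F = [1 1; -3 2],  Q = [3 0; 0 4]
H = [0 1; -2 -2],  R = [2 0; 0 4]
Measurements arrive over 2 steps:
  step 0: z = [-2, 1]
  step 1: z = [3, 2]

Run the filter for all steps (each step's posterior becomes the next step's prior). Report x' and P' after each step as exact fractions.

step 0: x̄ = F·x = [4, -7]
step 0: P̄ = F·P·Fᵀ + Q = [8 -5; -5 39]
step 0: y = z − H·x̄ = [5, -5]
step 0: S = H·P̄·Hᵀ + R = [41 -68; -68 152]
step 0: K = P̄·Hᵀ·S⁻¹ = [-146/201 -293/804; 163/201 -17/201]
step 0: x' = x̄ + K·y = [587/268, -169/67]
step 0: P' = (I − K·H)·P̄ = [877/402 -292/201; -292/201 326/201]
step 1: x̄ = F·x = [-89/268, -3113/268]
step 1: P̄ = F·P·Fᵀ + Q = [1567/402 -743/402; -743/402 19117/402]
step 1: y = z − H·x̄ = [3917/268, -1467/67]
step 1: S = H·P̄·Hᵀ + R = [19921/402 -18374/201; -18374/201 39200/201]
step 1: K = P̄·Hᵀ·S⁻¹ = [-36944/65731 -74793/262924; 46131/65731 -9187/65731]
step 1: x' = x̄ + K·y = [-152382/65731, 111880/65731]
step 1: P' = (I − K·H)·P̄ = [222569/131462 -73888/65731; -73888/65731 92262/65731]

step 0: x' = [587/268, -169/67], P' = [877/402 -292/201; -292/201 326/201]
step 1: x' = [-152382/65731, 111880/65731], P' = [222569/131462 -73888/65731; -73888/65731 92262/65731]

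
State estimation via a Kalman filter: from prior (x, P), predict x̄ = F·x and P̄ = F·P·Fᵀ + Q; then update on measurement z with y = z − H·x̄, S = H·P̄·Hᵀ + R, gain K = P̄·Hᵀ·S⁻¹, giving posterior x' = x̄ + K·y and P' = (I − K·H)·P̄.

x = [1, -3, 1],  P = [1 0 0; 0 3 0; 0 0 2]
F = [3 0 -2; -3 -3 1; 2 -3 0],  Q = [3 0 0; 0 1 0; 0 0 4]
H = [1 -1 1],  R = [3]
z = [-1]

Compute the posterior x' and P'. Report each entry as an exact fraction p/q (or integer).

x̄ = F·x = [1, 7, 11]
P̄ = F·P·Fᵀ + Q = [20 -13 6; -13 39 21; 6 21 35]
y = z − H·x̄ = [-6]
S = H·P̄·Hᵀ + R = [93]
K = P̄·Hᵀ·S⁻¹ = [13/31; -1/3; 20/93]
x' = x̄ + K·y = [-47/31, 9, 301/31]
P' = (I − K·H)·P̄ = [113/31 0 -74/31; 0 86/3 83/3; -74/31 83/3 2855/93]

x' = [-47/31, 9, 301/31]
P' = [113/31 0 -74/31; 0 86/3 83/3; -74/31 83/3 2855/93]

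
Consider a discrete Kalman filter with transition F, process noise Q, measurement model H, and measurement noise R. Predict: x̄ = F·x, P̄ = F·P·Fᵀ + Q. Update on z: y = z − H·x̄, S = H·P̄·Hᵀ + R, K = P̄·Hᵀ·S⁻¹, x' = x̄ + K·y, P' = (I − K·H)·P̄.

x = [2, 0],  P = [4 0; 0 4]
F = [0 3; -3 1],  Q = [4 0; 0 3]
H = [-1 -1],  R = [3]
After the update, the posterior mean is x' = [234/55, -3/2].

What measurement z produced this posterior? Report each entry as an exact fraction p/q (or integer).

x̄ = F·x = [0, -6]
P̄ = F·P·Fᵀ + Q = [40 12; 12 43]
S = H·P̄·Hᵀ + R = [110]
K = P̄·Hᵀ·S⁻¹ = [-26/55; -1/2]
x' − x̄ = [234/55, 9/2] = K·y
y = (KᵀK)⁻¹·Kᵀ·(x' − x̄) = [-9]
z = y + H·x̄ = [-9] + [6] = [-3]

z = [-3]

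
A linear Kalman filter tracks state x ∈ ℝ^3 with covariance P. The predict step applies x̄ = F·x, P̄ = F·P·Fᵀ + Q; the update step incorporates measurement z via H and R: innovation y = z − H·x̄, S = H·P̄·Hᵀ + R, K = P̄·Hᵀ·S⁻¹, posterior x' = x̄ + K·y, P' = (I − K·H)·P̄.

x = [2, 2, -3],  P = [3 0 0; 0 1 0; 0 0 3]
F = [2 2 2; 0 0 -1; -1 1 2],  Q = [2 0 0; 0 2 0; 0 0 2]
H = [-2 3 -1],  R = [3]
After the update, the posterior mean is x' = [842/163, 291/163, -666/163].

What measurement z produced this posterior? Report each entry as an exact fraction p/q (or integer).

z = [-1]

x̄ = F·x = [2, 3, -6]
P̄ = F·P·Fᵀ + Q = [30 -6 8; -6 5 -6; 8 -6 18]
S = H·P̄·Hᵀ + R = [326]
K = P̄·Hᵀ·S⁻¹ = [-43/163; 33/326; -26/163]
x' − x̄ = [516/163, -198/163, 312/163] = K·y
y = (KᵀK)⁻¹·Kᵀ·(x' − x̄) = [-12]
z = y + H·x̄ = [-12] + [11] = [-1]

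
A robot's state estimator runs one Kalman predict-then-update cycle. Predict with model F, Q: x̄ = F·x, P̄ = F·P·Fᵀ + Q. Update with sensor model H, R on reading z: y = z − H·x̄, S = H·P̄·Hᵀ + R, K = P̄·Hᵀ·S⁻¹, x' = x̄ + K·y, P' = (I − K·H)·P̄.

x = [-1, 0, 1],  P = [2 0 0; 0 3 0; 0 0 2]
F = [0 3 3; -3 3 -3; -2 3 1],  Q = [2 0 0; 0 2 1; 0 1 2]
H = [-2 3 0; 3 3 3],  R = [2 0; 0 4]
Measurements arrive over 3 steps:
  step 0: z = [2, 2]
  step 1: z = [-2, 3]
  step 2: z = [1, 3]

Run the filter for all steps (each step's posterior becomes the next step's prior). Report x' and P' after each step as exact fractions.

step 0: x' = [-829145/1629733, 514488/1629733, 1420047/1629733], P' = [1117465/1629733 545028/1629733 -1385913/1629733; 545028/1629733 591002/1629733 -951254/1629733; -1385913/1629733 -951254/1629733 2598951/1629733]
step 1: x' = [71694737705/88211291947, -12878561310/88211291947, 38358976072/88211291947], P' = [48617570089/88211291947 22730409150/88211291947 -57656940399/88211291947; 22730409150/88211291947 28142500730/88211291947 -41699737424/88211291947; -57656940399/88211291947 -41699737424/88211291947 114971769579/88211291947]
step 2: x' = [1694755767832886/4102928815444453, 2343902998883055/4102928815444453, -326831019113352/4102928815444453], P' = [2235144834338989/4102928815444453 1034731286014614/4102928815444453 -2628719459436555/4102928815444453; 1034731286014614/4102928815444453 1289465624555102/4102928815444453 -1893609787065020/4102928815444453; -2628719459436555/4102928815444453 -1893609787065020/4102928815444453 5239463992713099/4102928815444453]

step 0: x̄ = F·x = [3, 0, 3]
step 0: P̄ = F·P·Fᵀ + Q = [47 9 33; 9 65 34; 33 34 39]
step 0: y = z − H·x̄ = [8, -16]
step 0: S = H·P̄·Hᵀ + R = [667 438; 438 2731]
step 0: K = P̄·Hᵀ·S⁻¹ = [-299923/1629733 207435/1629733; 341475/1629733 138582/1629733; -40968/1629733 196338/1629733]
step 0: x' = x̄ + K·y = [-829145/1629733, 514488/1629733, 1420047/1629733]
step 0: P' = (I − K·H)·P̄ = [1117465/1629733 545028/1629733 -1385913/1629733; 545028/1629733 591002/1629733 -951254/1629733; -1385913/1629733 -951254/1629733 2598951/1629733]
step 1: x̄ = F·x = [5803605/1629733, -229242/1629733, 4621801/1629733]
step 1: P̄ = F·P·Fᵀ + Q = [14846471/1629733 -10503576/1629733 6746133/1629733; -10503576/1629733 24391862/1629733 -768947/1629733; 6746133/1629733 -768947/1629733 8943087/1629733]
step 1: y = z − H·x̄ = [9035470/1629733, -25699293/1629733]
step 1: S = H·P̄·Hᵀ + R = [408215020/1629733 51539883/1629733; 51539883/1629733 358676692/1629733]
step 1: K = P̄·Hᵀ·S⁻¹ = [-14521956364/88211291947 10268279130/88211291947; 19483341945/88211291947 6879879342/88211291947; -4892665737/88211291947 11711318817/88211291947]
step 1: x' = x̄ + K·y = [71694737705/88211291947, -12878561310/88211291947, 38358976072/88211291947]
step 1: P' = (I − K·H)·P̄ = [48617570089/88211291947 22730409150/88211291947 -57656940399/88211291947; 22730409150/88211291947 28142500730/88211291947 -41699737424/88211291947; -57656940399/88211291947 -41699737424/88211291947 114971769579/88211291947]
step 2: x̄ = F·x = [76441244286/88211291947, -368796825261/88211291947, -143666183268/88211291947]
step 2: P̄ = F·P·Fᵀ + Q = [713855743043/88211291947 -467124638400/88211291947 307360153713/88211291947; -467124638400/88211291947 1205632129226/88211291947 24555376411/88211291947; 307360153713/88211291947 24555376411/88211291947 446811567651/88211291947]
step 2: y = z − H·x̄ = [1347484256302/88211291947, 1572699168570/88211291947]
step 2: S = H·P̄·Hᵀ + R = [19488030379900/88211291947 3543018254997/88211291947; 3543018254997/88211291947 19215776178100/88211291947]
step 2: K = P̄·Hᵀ·S⁻¹ = [-683047905317068/4102928815444453 480867495687786/4102928815444453; 899467150818039/4102928815444453 322940342628522/4102928815444453; -211695221160975/4102928815444453 537851059658643/4102928815444453]
step 2: x' = x̄ + K·y = [1694755767832886/4102928815444453, 2343902998883055/4102928815444453, -326831019113352/4102928815444453]
step 2: P' = (I − K·H)·P̄ = [2235144834338989/4102928815444453 1034731286014614/4102928815444453 -2628719459436555/4102928815444453; 1034731286014614/4102928815444453 1289465624555102/4102928815444453 -1893609787065020/4102928815444453; -2628719459436555/4102928815444453 -1893609787065020/4102928815444453 5239463992713099/4102928815444453]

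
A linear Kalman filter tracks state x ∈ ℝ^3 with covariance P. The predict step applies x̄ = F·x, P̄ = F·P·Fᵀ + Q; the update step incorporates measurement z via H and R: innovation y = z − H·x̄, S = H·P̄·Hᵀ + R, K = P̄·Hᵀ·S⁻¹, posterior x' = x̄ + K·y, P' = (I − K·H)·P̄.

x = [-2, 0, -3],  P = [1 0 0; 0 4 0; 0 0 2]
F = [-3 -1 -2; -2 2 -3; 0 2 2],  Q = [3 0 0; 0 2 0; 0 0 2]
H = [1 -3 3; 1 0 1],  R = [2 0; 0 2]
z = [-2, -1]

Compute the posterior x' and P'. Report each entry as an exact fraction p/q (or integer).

x' = [1774/489, -1979/978, -3883/978]
P' = [6739/489 -4084/489 -6374/489; -4084/489 3439/489 4721/489; -6374/489 4721/489 6889/489]

x̄ = F·x = [12, 13, -6]
P̄ = F·P·Fᵀ + Q = [24 10 -16; 10 40 4; -16 4 26]
y = z − H·x̄ = [43, -7]
S = H·P̄·Hᵀ + R = [392 -4; -4 20]
K = P̄·Hᵀ·S⁻¹ = [-131/978 365/978; -119/489 637/978; 65/489 515/978]
x' = x̄ + K·y = [1774/489, -1979/978, -3883/978]
P' = (I − K·H)·P̄ = [6739/489 -4084/489 -6374/489; -4084/489 3439/489 4721/489; -6374/489 4721/489 6889/489]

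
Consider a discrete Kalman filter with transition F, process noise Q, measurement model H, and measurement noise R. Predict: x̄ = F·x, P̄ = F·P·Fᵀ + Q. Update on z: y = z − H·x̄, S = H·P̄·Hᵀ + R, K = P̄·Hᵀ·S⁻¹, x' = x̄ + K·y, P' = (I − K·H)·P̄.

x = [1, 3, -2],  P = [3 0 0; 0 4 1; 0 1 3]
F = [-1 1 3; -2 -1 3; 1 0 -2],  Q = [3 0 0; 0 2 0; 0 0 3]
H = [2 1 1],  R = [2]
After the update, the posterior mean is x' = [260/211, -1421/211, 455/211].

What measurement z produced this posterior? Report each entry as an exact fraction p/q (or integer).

z = [-2]

x̄ = F·x = [-4, -11, 5]
P̄ = F·P·Fᵀ + Q = [43 29 -23; 29 39 -22; -23 -22 18]
S = H·P̄·Hᵀ + R = [211]
K = P̄·Hᵀ·S⁻¹ = [92/211; 75/211; -50/211]
x' − x̄ = [1104/211, 900/211, -600/211] = K·y
y = (KᵀK)⁻¹·Kᵀ·(x' − x̄) = [12]
z = y + H·x̄ = [12] + [-14] = [-2]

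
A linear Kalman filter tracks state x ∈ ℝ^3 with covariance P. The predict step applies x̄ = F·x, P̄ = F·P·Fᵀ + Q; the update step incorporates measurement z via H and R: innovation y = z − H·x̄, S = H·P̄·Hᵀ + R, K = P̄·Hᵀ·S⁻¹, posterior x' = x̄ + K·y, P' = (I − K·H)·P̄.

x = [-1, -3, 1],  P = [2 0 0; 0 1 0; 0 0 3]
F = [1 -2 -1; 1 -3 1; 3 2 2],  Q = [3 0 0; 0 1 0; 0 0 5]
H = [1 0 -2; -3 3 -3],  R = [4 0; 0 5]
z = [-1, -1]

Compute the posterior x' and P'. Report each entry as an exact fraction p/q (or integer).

x̄ = F·x = [4, 9, -7]
P̄ = F·P·Fᵀ + Q = [12 5 -4; 5 15 6; -4 6 39]
y = z − H·x̄ = [-19, -37]
S = H·P̄·Hᵀ + R = [188 165; 165 329]
K = P̄·Hᵀ·S⁻¹ = [8065/34627 -4992/34627; -4283/34627 3411/34627; -12623/34627 -2826/34627]
x' = x̄ + K·y = [169977/34627, 266813/34627, 102010/34627]
P' = (I − K·H)·P̄ = [209296/34627 289494/34627 88518/34627; 289494/34627 448492/34627 153313/34627; 88518/34627 153313/34627 69505/34627]

x' = [169977/34627, 266813/34627, 102010/34627]
P' = [209296/34627 289494/34627 88518/34627; 289494/34627 448492/34627 153313/34627; 88518/34627 153313/34627 69505/34627]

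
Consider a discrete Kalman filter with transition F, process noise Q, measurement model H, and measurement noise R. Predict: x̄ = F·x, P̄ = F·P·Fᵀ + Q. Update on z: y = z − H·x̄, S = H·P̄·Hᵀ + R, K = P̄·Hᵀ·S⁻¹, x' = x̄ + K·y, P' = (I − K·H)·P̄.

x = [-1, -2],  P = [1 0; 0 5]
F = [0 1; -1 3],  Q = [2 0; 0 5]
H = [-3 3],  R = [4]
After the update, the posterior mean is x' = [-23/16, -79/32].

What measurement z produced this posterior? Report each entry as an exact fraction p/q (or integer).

z = [-3]

x̄ = F·x = [-2, -5]
P̄ = F·P·Fᵀ + Q = [7 15; 15 51]
S = H·P̄·Hᵀ + R = [256]
K = P̄·Hᵀ·S⁻¹ = [3/32; 27/64]
x' − x̄ = [9/16, 81/32] = K·y
y = (KᵀK)⁻¹·Kᵀ·(x' − x̄) = [6]
z = y + H·x̄ = [6] + [-9] = [-3]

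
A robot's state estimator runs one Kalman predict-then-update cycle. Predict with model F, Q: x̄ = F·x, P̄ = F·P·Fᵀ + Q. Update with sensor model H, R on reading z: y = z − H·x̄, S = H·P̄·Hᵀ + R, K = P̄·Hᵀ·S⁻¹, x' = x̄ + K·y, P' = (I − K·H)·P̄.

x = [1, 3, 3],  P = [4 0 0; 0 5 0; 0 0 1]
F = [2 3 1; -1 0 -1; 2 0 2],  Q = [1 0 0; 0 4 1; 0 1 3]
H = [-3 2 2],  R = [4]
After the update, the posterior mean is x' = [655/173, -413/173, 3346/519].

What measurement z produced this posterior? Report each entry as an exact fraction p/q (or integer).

z = [-3]

x̄ = F·x = [14, -4, 8]
P̄ = F·P·Fᵀ + Q = [63 -9 18; -9 9 -9; 18 -9 23]
S = H·P̄·Hᵀ + R = [519]
K = P̄·Hᵀ·S⁻¹ = [-57/173; 9/173; -26/519]
x' − x̄ = [-1767/173, 279/173, -806/519] = K·y
y = (KᵀK)⁻¹·Kᵀ·(x' − x̄) = [31]
z = y + H·x̄ = [31] + [-34] = [-3]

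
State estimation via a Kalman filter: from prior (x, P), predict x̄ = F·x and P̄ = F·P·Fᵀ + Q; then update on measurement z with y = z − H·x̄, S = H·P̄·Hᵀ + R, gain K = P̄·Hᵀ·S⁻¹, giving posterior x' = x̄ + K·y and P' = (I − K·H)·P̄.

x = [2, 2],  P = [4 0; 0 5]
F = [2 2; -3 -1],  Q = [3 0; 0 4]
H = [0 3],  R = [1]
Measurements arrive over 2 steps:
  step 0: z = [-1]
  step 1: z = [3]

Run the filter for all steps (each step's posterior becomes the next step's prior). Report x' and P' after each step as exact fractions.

step 0: x̄ = F·x = [8, -8]
step 0: P̄ = F·P·Fᵀ + Q = [39 -34; -34 45]
step 0: y = z − H·x̄ = [23]
step 0: S = H·P̄·Hᵀ + R = [406]
step 0: K = P̄·Hᵀ·S⁻¹ = [-51/203; 135/406]
step 0: x' = x̄ + K·y = [451/203, -143/406]
step 0: P' = (I − K·H)·P̄ = [2715/203 -17/203; -17/203 45/406]
step 1: x̄ = F·x = [759/203, -2563/406]
step 1: P̄ = F·P·Fᵀ + Q = [11423/203 -16199/203; -16199/203 50335/406]
step 1: y = z − H·x̄ = [8907/406]
step 1: S = H·P̄·Hᵀ + R = [453421/406]
step 1: K = P̄·Hᵀ·S⁻¹ = [-97194/453421; 151005/453421]
step 1: x' = x̄ + K·y = [-436980/453421, 450452/453421]
step 1: P' = (I − K·H)·P̄ = [2246755/453421 -32398/453421; -32398/453421 50335/453421]

step 0: x' = [451/203, -143/406], P' = [2715/203 -17/203; -17/203 45/406]
step 1: x' = [-436980/453421, 450452/453421], P' = [2246755/453421 -32398/453421; -32398/453421 50335/453421]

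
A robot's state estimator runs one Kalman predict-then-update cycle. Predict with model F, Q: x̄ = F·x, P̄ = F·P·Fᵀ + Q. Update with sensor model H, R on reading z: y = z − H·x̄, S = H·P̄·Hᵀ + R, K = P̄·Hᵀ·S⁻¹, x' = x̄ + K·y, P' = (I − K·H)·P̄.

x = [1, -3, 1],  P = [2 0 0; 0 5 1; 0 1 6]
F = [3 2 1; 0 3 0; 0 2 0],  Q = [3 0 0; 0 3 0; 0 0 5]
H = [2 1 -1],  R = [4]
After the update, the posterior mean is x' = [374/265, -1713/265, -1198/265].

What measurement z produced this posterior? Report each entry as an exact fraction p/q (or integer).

z = [1]

x̄ = F·x = [-2, -9, -6]
P̄ = F·P·Fᵀ + Q = [51 33 22; 33 48 30; 22 30 25]
S = H·P̄·Hᵀ + R = [265]
K = P̄·Hᵀ·S⁻¹ = [113/265; 84/265; 49/265]
x' − x̄ = [904/265, 672/265, 392/265] = K·y
y = (KᵀK)⁻¹·Kᵀ·(x' − x̄) = [8]
z = y + H·x̄ = [8] + [-7] = [1]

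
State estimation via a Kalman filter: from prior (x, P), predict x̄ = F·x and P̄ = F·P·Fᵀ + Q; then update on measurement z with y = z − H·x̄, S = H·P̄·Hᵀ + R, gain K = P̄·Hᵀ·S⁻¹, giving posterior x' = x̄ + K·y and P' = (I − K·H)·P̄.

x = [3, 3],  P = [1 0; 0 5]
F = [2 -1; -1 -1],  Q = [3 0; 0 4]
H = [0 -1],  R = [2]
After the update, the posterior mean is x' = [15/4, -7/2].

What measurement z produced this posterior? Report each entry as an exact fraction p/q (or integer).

x̄ = F·x = [3, -6]
P̄ = F·P·Fᵀ + Q = [12 3; 3 10]
S = H·P̄·Hᵀ + R = [12]
K = P̄·Hᵀ·S⁻¹ = [-1/4; -5/6]
x' − x̄ = [3/4, 5/2] = K·y
y = (KᵀK)⁻¹·Kᵀ·(x' − x̄) = [-3]
z = y + H·x̄ = [-3] + [6] = [3]

z = [3]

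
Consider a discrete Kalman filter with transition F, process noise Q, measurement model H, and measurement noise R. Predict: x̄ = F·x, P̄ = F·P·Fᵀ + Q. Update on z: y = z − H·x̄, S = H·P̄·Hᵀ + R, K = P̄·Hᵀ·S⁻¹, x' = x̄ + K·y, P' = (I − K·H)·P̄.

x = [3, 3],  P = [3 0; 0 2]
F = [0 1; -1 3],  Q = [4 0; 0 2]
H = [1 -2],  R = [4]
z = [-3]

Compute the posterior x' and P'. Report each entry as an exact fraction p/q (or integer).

x' = [33/13, 38/13]
P' = [72/13 38/13; 38/13 97/39]

x̄ = F·x = [3, 6]
P̄ = F·P·Fᵀ + Q = [6 6; 6 23]
y = z − H·x̄ = [6]
S = H·P̄·Hᵀ + R = [78]
K = P̄·Hᵀ·S⁻¹ = [-1/13; -20/39]
x' = x̄ + K·y = [33/13, 38/13]
P' = (I − K·H)·P̄ = [72/13 38/13; 38/13 97/39]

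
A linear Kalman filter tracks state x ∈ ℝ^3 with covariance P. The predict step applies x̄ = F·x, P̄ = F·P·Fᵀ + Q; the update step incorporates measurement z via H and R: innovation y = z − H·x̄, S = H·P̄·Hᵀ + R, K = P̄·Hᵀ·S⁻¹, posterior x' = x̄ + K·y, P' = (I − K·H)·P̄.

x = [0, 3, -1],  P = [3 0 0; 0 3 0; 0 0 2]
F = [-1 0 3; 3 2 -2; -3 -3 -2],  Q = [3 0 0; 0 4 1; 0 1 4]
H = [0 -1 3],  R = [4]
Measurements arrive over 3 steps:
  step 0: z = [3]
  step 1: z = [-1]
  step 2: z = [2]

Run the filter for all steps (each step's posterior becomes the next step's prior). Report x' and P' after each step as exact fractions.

step 0: x̄ = F·x = [-3, 8, -7]
step 0: P̄ = F·P·Fᵀ + Q = [24 -21 -3; -21 51 -36; -3 -36 66]
step 0: y = z − H·x̄ = [32]
step 0: S = H·P̄·Hᵀ + R = [865]
step 0: K = P̄·Hᵀ·S⁻¹ = [12/865; -159/865; 234/865]
step 0: x' = x̄ + K·y = [-2211/865, 1832/865, 1433/865]
step 0: P' = (I − K·H)·P̄ = [20616/865 -16257/865 -5403/865; -16257/865 18834/865 6066/865; -5403/865 6066/865 2334/865]
step 1: x̄ = F·x = [1302/173, -1167/173, -1729/865]
step 1: P̄ = F·P·Fᵀ + Q = [15327/173 -13275/173 -3540/173; -13275/173 18980/173 -6472/173; -3540/173 -6472/173 83176/865]
step 1: y = z − H·x̄ = [-1513/865]
step 1: S = H·P̄·Hᵀ + R = [1041104/865]
step 1: K = P̄·Hᵀ·S⁻¹ = [13275/1041104; -47995/260276; 17618/65069]
step 1: x' = x̄ + K·y = [7812141/1041104, -1671785/260276, -160879/65069]
step 1: P' = (I − K·H)·P̄ = [92033271/1041104 -19235475/260276 -1601850/65069; -19235475/260276 4475755/65069 1475920/65069; -1601850/65069 1475920/65069 515464/65069]
step 2: x̄ = F·x = [-15534333/1041104, 15210271/1041104, 1773125/1041104]
step 2: P̄ = F·P·Fᵀ + Q = [323160999/1041104 -311937837/1041104 -37335711/1041104; -311937837/1041104 347236511/1041104 -22583179/1041104; -37335711/1041104 -22583179/1041104 100829511/1041104]
step 2: y = z − H·x̄ = [748319/65069]
step 2: S = H·P̄·Hᵀ + R = [87147850/65069]
step 2: K = P̄·Hᵀ·S⁻¹ = [12495669/87147850; -12968314/43573925; 10158491/43573925]
step 2: x' = x̄ + K·y = [-9253037373/697182800, 7799416551/697182800, 3056611981/697182800]
step 2: P' = (I − K·H)·P̄ = [197210026023/697182800 -169045040901/697182800 -56215059831/697182800; -169045040901/697182800 149822316487/697182800 49664114797/697182800; -56215059831/697182800 49664114797/697182800 16771419407/697182800]

step 0: x' = [-2211/865, 1832/865, 1433/865], P' = [20616/865 -16257/865 -5403/865; -16257/865 18834/865 6066/865; -5403/865 6066/865 2334/865]
step 1: x' = [7812141/1041104, -1671785/260276, -160879/65069], P' = [92033271/1041104 -19235475/260276 -1601850/65069; -19235475/260276 4475755/65069 1475920/65069; -1601850/65069 1475920/65069 515464/65069]
step 2: x' = [-9253037373/697182800, 7799416551/697182800, 3056611981/697182800], P' = [197210026023/697182800 -169045040901/697182800 -56215059831/697182800; -169045040901/697182800 149822316487/697182800 49664114797/697182800; -56215059831/697182800 49664114797/697182800 16771419407/697182800]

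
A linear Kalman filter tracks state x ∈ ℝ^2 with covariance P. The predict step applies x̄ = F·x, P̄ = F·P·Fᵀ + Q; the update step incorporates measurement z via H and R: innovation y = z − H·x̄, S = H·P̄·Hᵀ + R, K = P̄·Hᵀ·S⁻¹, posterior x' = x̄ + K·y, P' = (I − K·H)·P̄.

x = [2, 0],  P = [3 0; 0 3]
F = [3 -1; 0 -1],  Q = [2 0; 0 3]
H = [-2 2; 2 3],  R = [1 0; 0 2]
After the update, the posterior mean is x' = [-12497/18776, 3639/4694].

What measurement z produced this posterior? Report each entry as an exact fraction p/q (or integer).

z = [3, 1]

x̄ = F·x = [6, 0]
P̄ = F·P·Fᵀ + Q = [32 3; 3 6]
S = H·P̄·Hᵀ + R = [129 -98; -98 220]
K = P̄·Hᵀ·S⁻¹ = [-2803/9388 3733/18776; 459/2347 921/4694]
x' − x̄ = [-125153/18776, 3639/4694] = K·y
y = (KᵀK)⁻¹·Kᵀ·(x' − x̄) = [15, -11]
z = y + H·x̄ = [15, -11] + [-12, 12] = [3, 1]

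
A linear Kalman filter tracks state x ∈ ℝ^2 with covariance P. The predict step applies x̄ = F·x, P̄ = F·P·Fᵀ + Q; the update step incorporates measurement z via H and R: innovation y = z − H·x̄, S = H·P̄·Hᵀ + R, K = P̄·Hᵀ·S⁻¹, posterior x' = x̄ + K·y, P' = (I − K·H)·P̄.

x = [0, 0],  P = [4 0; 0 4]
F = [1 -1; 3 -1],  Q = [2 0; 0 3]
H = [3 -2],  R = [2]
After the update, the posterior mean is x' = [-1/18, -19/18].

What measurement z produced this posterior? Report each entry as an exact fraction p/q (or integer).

z = [2]

x̄ = F·x = [0, 0]
P̄ = F·P·Fᵀ + Q = [10 16; 16 43]
S = H·P̄·Hᵀ + R = [72]
K = P̄·Hᵀ·S⁻¹ = [-1/36; -19/36]
x' − x̄ = [-1/18, -19/18] = K·y
y = (KᵀK)⁻¹·Kᵀ·(x' − x̄) = [2]
z = y + H·x̄ = [2] + [0] = [2]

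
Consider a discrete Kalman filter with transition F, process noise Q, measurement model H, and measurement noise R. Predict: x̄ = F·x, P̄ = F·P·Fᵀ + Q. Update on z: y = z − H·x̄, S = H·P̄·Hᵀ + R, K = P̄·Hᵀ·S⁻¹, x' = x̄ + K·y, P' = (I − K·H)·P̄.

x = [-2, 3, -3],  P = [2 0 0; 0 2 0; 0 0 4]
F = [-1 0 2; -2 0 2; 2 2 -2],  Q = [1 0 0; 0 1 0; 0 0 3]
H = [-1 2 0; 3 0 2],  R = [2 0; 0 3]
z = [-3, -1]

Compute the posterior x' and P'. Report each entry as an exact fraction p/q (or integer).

x̄ = F·x = [-4, -2, 8]
P̄ = F·P·Fᵀ + Q = [19 20 -20; 20 25 -24; -20 -24 35]
y = z − H·x̄ = [-3, -5]
S = H·P̄·Hᵀ + R = [41 7; 7 74]
K = P̄·Hᵀ·S⁻¹ = [287/597 110/597; 712/995 94/995; -714/995 202/995]
x' = x̄ + K·y = [-3799/597, -4596/995, 9092/995]
P' = (I − K·H)·P̄ = [3446/597 670/199 -1668/199; 670/199 2387/995 -4884/995; -1668/199 -4884/995 12813/995]

x' = [-3799/597, -4596/995, 9092/995]
P' = [3446/597 670/199 -1668/199; 670/199 2387/995 -4884/995; -1668/199 -4884/995 12813/995]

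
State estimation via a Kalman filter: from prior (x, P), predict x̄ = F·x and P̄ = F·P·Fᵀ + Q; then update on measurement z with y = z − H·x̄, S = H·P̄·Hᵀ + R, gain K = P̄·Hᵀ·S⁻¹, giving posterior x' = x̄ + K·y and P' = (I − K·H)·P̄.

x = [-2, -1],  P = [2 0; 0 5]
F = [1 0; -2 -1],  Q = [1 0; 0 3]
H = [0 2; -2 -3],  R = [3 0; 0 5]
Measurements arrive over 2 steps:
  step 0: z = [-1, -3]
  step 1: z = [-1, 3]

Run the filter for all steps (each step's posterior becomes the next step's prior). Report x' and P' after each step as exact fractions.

step 0: x̄ = F·x = [-2, 5]
step 0: P̄ = F·P·Fᵀ + Q = [3 -4; -4 16]
step 0: y = z − H·x̄ = [-11, 8]
step 0: S = H·P̄·Hᵀ + R = [67 -80; -80 113]
step 0: K = P̄·Hᵀ·S⁻¹ = [-424/1171 -238/1171; 416/1171 -120/1171]
step 0: x' = x̄ + K·y = [418/1171, 319/1171]
step 0: P' = (I − K·H)·P̄ = [1549/1171 -636/1171; -636/1171 624/1171]
step 1: x̄ = F·x = [418/1171, -1155/1171]
step 1: P̄ = F·P·Fᵀ + Q = [2720/1171 -2462/1171; -2462/1171 7789/1171]
step 1: y = z − H·x̄ = [1139/1171, 884/1171]
step 1: S = H·P̄·Hᵀ + R = [34669/1171 -36886/1171; -36886/1171 57292/1171]
step 1: K = P̄·Hᵀ·S⁻¹ = [-44903/133578 -48745/267156; 30203/89052 -18443/178104]
step 1: x' = x̄ + K·y = [-14393/133578, -65419/89052]
step 1: P' = (I − K·H)·P̄ = [161963/133578 -44903/89052; -44903/89052 30203/59368]

step 0: x' = [418/1171, 319/1171], P' = [1549/1171 -636/1171; -636/1171 624/1171]
step 1: x' = [-14393/133578, -65419/89052], P' = [161963/133578 -44903/89052; -44903/89052 30203/59368]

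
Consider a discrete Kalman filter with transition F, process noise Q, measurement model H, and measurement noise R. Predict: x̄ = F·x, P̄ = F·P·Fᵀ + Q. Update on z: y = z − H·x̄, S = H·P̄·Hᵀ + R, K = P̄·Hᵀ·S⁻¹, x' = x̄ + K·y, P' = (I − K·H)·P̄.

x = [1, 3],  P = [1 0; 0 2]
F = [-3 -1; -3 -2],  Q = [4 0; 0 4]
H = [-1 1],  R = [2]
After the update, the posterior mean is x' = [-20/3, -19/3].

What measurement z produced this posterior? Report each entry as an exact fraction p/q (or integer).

x̄ = F·x = [-6, -9]
P̄ = F·P·Fᵀ + Q = [15 13; 13 21]
S = H·P̄·Hᵀ + R = [12]
K = P̄·Hᵀ·S⁻¹ = [-1/6; 2/3]
x' − x̄ = [-2/3, 8/3] = K·y
y = (KᵀK)⁻¹·Kᵀ·(x' − x̄) = [4]
z = y + H·x̄ = [4] + [-3] = [1]

z = [1]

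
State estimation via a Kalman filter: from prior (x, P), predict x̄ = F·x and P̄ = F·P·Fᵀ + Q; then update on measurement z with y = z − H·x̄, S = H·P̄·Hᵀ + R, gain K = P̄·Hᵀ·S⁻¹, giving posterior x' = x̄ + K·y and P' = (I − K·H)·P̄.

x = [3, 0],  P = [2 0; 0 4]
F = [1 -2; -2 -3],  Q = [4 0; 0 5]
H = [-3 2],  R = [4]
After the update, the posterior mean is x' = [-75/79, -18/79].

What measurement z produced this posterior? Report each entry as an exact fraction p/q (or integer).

x̄ = F·x = [3, -6]
P̄ = F·P·Fᵀ + Q = [22 20; 20 49]
S = H·P̄·Hᵀ + R = [158]
K = P̄·Hᵀ·S⁻¹ = [-13/79; 19/79]
x' − x̄ = [-312/79, 456/79] = K·y
y = (KᵀK)⁻¹·Kᵀ·(x' − x̄) = [24]
z = y + H·x̄ = [24] + [-21] = [3]

z = [3]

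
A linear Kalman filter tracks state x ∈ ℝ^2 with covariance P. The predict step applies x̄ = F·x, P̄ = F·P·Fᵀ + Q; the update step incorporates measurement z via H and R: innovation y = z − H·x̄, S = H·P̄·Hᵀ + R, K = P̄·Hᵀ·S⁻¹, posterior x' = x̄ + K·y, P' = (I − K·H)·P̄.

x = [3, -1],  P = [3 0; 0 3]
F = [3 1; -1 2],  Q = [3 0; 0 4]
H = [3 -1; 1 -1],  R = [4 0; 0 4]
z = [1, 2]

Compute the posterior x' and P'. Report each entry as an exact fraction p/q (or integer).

x' = [-131/338, -833/338]
P' = [228/169 410/169; 410/169 3128/507]

x̄ = F·x = [8, -5]
P̄ = F·P·Fᵀ + Q = [33 -3; -3 19]
y = z − H·x̄ = [-28, -11]
S = H·P̄·Hᵀ + R = [338 130; 130 62]
K = P̄·Hᵀ·S⁻¹ = [137/338 -7/26; 281/1014 -73/78]
x' = x̄ + K·y = [-131/338, -833/338]
P' = (I − K·H)·P̄ = [228/169 410/169; 410/169 3128/507]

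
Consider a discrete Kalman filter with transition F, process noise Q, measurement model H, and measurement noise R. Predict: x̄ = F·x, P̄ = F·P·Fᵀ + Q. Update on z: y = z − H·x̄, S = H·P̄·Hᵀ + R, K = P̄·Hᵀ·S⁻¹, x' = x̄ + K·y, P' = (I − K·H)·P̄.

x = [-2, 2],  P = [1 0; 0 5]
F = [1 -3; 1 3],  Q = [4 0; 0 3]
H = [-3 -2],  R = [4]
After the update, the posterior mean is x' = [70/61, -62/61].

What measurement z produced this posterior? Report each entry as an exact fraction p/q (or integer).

z = [-2]

x̄ = F·x = [-8, 4]
P̄ = F·P·Fᵀ + Q = [50 -44; -44 49]
S = H·P̄·Hᵀ + R = [122]
K = P̄·Hᵀ·S⁻¹ = [-31/61; 17/61]
x' − x̄ = [558/61, -306/61] = K·y
y = (KᵀK)⁻¹·Kᵀ·(x' − x̄) = [-18]
z = y + H·x̄ = [-18] + [16] = [-2]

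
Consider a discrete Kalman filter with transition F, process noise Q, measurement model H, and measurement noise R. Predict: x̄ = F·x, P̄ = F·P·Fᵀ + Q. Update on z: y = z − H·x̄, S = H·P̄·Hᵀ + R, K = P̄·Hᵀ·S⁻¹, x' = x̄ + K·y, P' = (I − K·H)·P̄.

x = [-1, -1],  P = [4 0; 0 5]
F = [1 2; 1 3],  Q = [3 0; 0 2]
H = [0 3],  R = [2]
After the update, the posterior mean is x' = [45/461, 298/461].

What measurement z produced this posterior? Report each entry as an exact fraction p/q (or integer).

z = [2]

x̄ = F·x = [-3, -4]
P̄ = F·P·Fᵀ + Q = [27 34; 34 51]
S = H·P̄·Hᵀ + R = [461]
K = P̄·Hᵀ·S⁻¹ = [102/461; 153/461]
x' − x̄ = [1428/461, 2142/461] = K·y
y = (KᵀK)⁻¹·Kᵀ·(x' − x̄) = [14]
z = y + H·x̄ = [14] + [-12] = [2]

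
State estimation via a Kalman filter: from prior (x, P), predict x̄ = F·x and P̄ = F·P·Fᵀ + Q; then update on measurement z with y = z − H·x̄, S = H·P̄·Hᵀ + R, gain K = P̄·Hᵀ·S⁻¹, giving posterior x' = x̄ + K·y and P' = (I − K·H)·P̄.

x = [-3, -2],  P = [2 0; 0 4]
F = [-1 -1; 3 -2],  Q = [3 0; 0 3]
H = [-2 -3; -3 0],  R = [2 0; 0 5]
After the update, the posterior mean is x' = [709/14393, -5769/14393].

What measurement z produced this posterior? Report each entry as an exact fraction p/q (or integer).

z = [1, 1]

x̄ = F·x = [5, -5]
P̄ = F·P·Fᵀ + Q = [9 2; 2 37]
S = H·P̄·Hᵀ + R = [395 72; 72 86]
K = P̄·Hᵀ·S⁻¹ = [-60/14393 -8937/28786; -4729/14393 2955/14393]
x' − x̄ = [-71256/14393, 66196/14393] = K·y
y = (KᵀK)⁻¹·Kᵀ·(x' − x̄) = [-4, 16]
z = y + H·x̄ = [-4, 16] + [5, -15] = [1, 1]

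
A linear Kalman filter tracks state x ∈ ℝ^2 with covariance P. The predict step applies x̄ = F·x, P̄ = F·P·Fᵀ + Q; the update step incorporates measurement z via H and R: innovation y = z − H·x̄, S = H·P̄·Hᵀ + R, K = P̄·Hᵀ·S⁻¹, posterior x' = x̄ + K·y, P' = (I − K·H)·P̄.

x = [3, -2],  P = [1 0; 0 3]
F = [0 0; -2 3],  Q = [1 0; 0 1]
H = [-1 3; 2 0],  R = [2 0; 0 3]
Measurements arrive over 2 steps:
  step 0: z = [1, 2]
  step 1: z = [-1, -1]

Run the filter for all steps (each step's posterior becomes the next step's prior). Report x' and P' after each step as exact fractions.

step 0: x' = [1049/2033, 852/2033], P' = [870/2033 288/2033; 288/2033 544/2033]
step 1: x' = [-24613/94520, -2117/5560], P' = [199929/472600 3681/27800; 3681/27800 6953/27800]

step 0: x̄ = F·x = [0, -12]
step 0: P̄ = F·P·Fᵀ + Q = [1 0; 0 32]
step 0: y = z − H·x̄ = [37, 2]
step 0: S = H·P̄·Hᵀ + R = [291 -2; -2 7]
step 0: K = P̄·Hᵀ·S⁻¹ = [-3/2033 580/2033; 672/2033 192/2033]
step 0: x' = x̄ + K·y = [1049/2033, 852/2033]
step 0: P' = (I − K·H)·P̄ = [870/2033 288/2033; 288/2033 544/2033]
step 1: x̄ = F·x = [0, 458/2033]
step 1: P̄ = F·P·Fᵀ + Q = [1 0; 0 6953/2033]
step 1: y = z − H·x̄ = [-3407/2033, -1]
step 1: S = H·P̄·Hᵀ + R = [68676/2033 -2; -2 7]
step 1: K = P̄·Hᵀ·S⁻¹ = [-6099/472600 66643/236300; 8589/27800 1227/13900]
step 1: x' = x̄ + K·y = [-24613/94520, -2117/5560]
step 1: P' = (I − K·H)·P̄ = [199929/472600 3681/27800; 3681/27800 6953/27800]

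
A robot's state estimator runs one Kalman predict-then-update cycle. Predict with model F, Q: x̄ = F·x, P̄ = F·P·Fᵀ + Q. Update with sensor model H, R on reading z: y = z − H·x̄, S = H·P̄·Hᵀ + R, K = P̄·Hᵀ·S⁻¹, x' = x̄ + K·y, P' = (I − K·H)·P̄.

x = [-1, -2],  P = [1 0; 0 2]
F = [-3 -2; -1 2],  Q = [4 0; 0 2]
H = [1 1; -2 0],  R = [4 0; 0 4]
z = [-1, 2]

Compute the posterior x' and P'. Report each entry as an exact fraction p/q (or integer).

x' = [-47/79, -50/79]
P' = [145/158 -113/158; -113/158 537/158]

x̄ = F·x = [7, -3]
P̄ = F·P·Fᵀ + Q = [21 -5; -5 11]
y = z − H·x̄ = [-5, 16]
S = H·P̄·Hᵀ + R = [26 -32; -32 88]
K = P̄·Hᵀ·S⁻¹ = [4/79 -145/316; 53/79 113/316]
x' = x̄ + K·y = [-47/79, -50/79]
P' = (I − K·H)·P̄ = [145/158 -113/158; -113/158 537/158]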